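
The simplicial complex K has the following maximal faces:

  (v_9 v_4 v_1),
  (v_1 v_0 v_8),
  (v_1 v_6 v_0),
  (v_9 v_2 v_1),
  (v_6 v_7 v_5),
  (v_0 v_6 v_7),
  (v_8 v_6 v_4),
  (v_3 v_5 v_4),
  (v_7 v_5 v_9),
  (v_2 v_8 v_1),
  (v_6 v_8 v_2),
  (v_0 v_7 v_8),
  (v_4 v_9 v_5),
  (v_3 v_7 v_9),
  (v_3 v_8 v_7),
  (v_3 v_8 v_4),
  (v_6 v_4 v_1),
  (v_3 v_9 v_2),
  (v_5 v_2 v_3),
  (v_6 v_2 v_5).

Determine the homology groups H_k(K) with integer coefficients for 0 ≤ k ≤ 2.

H_0 ≅ Z,  H_1 ≅ Z ⊕ Z/2Z,  H_2 = 0.

Fix the vertex order v_0 < v_1 < v_2 < v_3 < v_4 < v_5 < v_6 < v_7 < v_8 < v_9 and write every simplex with vertices in increasing order. Then dim K = 2 and the simplices of K are:

  0-simplices (10): [v_0], [v_1], [v_2], [v_3], [v_4], [v_5], [v_6], [v_7], [v_8], [v_9]
  1-simplices (30): (30 of them)
  2-simplices (20): (20 of them)

Hence C_0 ≅ Z^10, C_1 ≅ Z^30, C_2 ≅ Z^20.

The boundary map ∂_1: C_1 → C_0 sends each edge [p,q] (with p < q) to q − p.
The 10×30 boundary matrix has rank 9 and Smith normal form diag(1,1,1,1,1,1,1,1,1).

Boundary ∂_2: C_2 → C_1 maps a triangle to the signed sum of its edges. For instance
  ∂[v_3,v_7,v_9] = [v_7,v_9] − [v_3,v_9] + [v_3,v_7],
  ∂[v_4,v_6,v_8] = [v_6,v_8] − [v_4,v_8] + [v_4,v_6].
The resulting 30×20 matrix has rank 20, and its Smith normal form has invariant factors (1,1,1,1,1,1,1,1,1,1,1,1,1,1,1,1,1,1,1,2).

Reading off H_k = ker ∂_k / im ∂_{k+1}:

  H_0: rank C_0 − rank ∂_1 = 10 − 9 = 1, and the invariant factors of ∂_1 are all 1, so H_0 = Z.
  H_1: rank ker ∂_1 − rank ∂_2 = (30 − 9) − 20 = 1, and ∂_2 has invariant factor 2 > 1, so H_1 = Z ⊕ Z/2Z.
  H_2: rank ker ∂_2 − rank ∂_3 = (20 − 20) − 0 = 0, and there is no ∂_3, so H_2 = 0.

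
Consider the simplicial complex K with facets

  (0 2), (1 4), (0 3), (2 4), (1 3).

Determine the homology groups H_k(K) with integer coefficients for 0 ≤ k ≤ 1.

H_0 ≅ Z,  H_1 ≅ Z.

Order the vertices as 0 < 1 < 2 < 3 < 4. Listing each simplex with vertices in this order, K has dimension 1 with simplices:

  0-simplices (5): [0], [1], [2], [3], [4]
  1-simplices (5): [0,2], [0,3], [1,3], [1,4], [2,4]

Hence C_0 ≅ Z^5, C_1 ≅ Z^5.

Boundary ∂_1: C_1 → C_0 sends each edge [p,q] (with p < q) to q − p. For instance
  ∂[0,3] = [3] − [0].
This gives a 5×5 integer matrix of rank 4; reducing to Smith normal form yields diagonal entries (1,1,1,1).

From H_k ≅ ker(∂_k) / im(∂_{k+1}) we obtain:

  H_0: rank C_0 − rank ∂_1 = 5 − 4 = 1, and the invariant factors of ∂_1 are all 1, so H_0 ≅ Z.
  H_1: rank ker ∂_1 − rank ∂_2 = (5 − 4) − 0 = 1, and there is no ∂_2, so H_1 ≅ Z.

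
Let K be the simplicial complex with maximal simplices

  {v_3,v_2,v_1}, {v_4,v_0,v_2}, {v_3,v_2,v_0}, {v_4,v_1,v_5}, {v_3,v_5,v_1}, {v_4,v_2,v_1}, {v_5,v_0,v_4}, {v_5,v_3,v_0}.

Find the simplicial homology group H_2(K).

H_2 ≅ Z.

Take the total order v_0 < v_1 < v_2 < v_3 < v_4 < v_5 on the vertex set. Then K (dimension 2) consists of the simplices:

  0-simplices (6): [v_0], [v_1], [v_2], [v_3], [v_4], [v_5]
  1-simplices (12): [v_0,v_2], [v_0,v_3], [v_0,v_4], [v_0,v_5], [v_1,v_2], [v_1,v_3], [v_1,v_4], [v_1,v_5], [v_2,v_3], [v_2,v_4], [v_3,v_5], [v_4,v_5]
  2-simplices (8): [v_0,v_2,v_3], [v_0,v_2,v_4], [v_0,v_3,v_5], [v_0,v_4,v_5], [v_1,v_2,v_3], [v_1,v_2,v_4], [v_1,v_3,v_5], [v_1,v_4,v_5]

giving chain groups C_0 ≅ Z^6, C_1 ≅ Z^12, C_2 ≅ Z^8.

The boundary map ∂_1: C_1 → C_0 maps an edge to its endpoints' difference, ∂[p,q] = q − p. For instance
  ∂[v_1,v_2] = [v_2] − [v_1].
This gives a 6×12 integer matrix of rank 5; reducing to Smith normal form yields diagonal entries (1,1,1,1,1).

∂_2: C_2 → C_1 maps a triangle to the signed sum of its edges. For instance
  ∂[v_1,v_2,v_4] = [v_2,v_4] − [v_1,v_4] + [v_1,v_2],
  ∂[v_1,v_4,v_5] = [v_4,v_5] − [v_1,v_5] + [v_1,v_4].
This gives a 12×8 integer matrix of rank 7; reducing to Smith normal form yields diagonal entries (1,1,1,1,1,1,1).

Now H_k = ker ∂_k / im ∂_{k+1}, so:

  H_2: rank ker ∂_2 − rank ∂_3 = (8 − 7) − 0 = 1, and there is no ∂_3, so H_2 ≅ Z.

(K is a triangulation of the 2-sphere S^2.)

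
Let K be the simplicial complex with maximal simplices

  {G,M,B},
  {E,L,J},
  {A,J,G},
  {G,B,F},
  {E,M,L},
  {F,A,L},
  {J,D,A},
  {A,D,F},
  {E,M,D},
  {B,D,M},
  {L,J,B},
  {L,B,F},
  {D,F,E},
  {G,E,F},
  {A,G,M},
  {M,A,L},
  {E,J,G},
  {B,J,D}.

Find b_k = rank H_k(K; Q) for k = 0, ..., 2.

b_0 = 1, b_1 = 2, b_2 = 1.

Take the total order A < B < D < E < F < G < J < L < M on the vertex set. Then K (dimension 2) consists of the simplices:

  0-simplices (9): A, B, D, E, F, G, J, L, M
  1-simplices (27): AD, AF, AG, AJ, AL, AM, BD, BF, BG, BJ, BL, BM, DE, DF, DJ, DM, EF, EG, EJ, EL, EM, FG, FL, GJ, GM, JL, LM
  2-simplices (18): ADF, ADJ, AFL, AGJ, AGM, ALM, BDJ, BDM, BFG, BFL, BGM, BJL, DEF, DEM, EFG, EGJ, EJL, ELM

Hence C_0 ≅ Z^9, C_1 ≅ Z^27, C_2 ≅ Z^18.

Boundary ∂_1: C_1 → C_0 is given by ∂[p,q] = [q] − [p]. For instance
  ∂JL = L − J.
This gives a 9×27 integer matrix of rank 8; reducing to Smith normal form yields diagonal entries (1,1,1,1,1,1,1,1).

∂_2: C_2 → C_1 maps a triangle to the signed sum of its edges. For instance
  ∂BDM = DM − BM + BD,
  ∂ALM = LM − AM + AL.
The 27×18 boundary matrix has rank 17 and Smith normal form diag(1,1,1,1,1,1,1,1,1,1,1,1,1,1,1,1,1).

Reading off H_k = ker ∂_k / im ∂_{k+1}:

  H_0: rank C_0 − rank ∂_1 = 9 − 8 = 1, and the invariant factors of ∂_1 are all 1, so H_0 ≅ Z.
  H_1: rank ker ∂_1 − rank ∂_2 = (27 − 8) − 17 = 2, and the invariant factors of ∂_2 are all 1, so H_1 ≅ Z^2.
  H_2: rank ker ∂_2 − rank ∂_3 = (18 − 17) − 0 = 1, and there is no ∂_3, so H_2 ≅ Z.

Hence the Betti numbers are b_0 = 1, b_1 = 2, b_2 = 1.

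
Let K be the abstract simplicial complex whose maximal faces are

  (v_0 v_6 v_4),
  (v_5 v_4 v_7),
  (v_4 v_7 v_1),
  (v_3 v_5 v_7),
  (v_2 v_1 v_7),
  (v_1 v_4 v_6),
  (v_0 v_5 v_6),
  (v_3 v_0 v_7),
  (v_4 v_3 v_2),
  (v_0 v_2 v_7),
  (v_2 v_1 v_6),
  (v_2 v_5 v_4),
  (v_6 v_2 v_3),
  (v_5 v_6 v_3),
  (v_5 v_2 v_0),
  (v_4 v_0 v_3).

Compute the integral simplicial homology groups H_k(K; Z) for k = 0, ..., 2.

H_0 ≅ Z,  H_1 ≅ Z^2,  H_2 ≅ Z.

Take the total order v_0 < v_1 < v_2 < v_3 < v_4 < v_5 < v_6 < v_7 on the vertex set. Then K (dimension 2) consists of the simplices:

  0-simplices (8): [v_0], [v_1], [v_2], [v_3], [v_4], [v_5], [v_6], [v_7]
  1-simplices (24): (24 of them)
  2-simplices (16): (16 of them)

so the chain groups are C_0 ≅ Z^8, C_1 ≅ Z^24, C_2 ≅ Z^16.

∂_1: C_1 → C_0 sends each edge [p,q] (with p < q) to q − p. For instance
  ∂[v_0,v_5] = [v_5] − [v_0].
The 8×24 boundary matrix has rank 7 and Smith normal form diag(1,1,1,1,1,1,1).

The boundary map ∂_2: C_2 → C_1 sends each 2-simplex [p,q,r] to [q,r] − [p,r] + [p,q]. For instance
  ∂[v_1,v_2,v_7] = [v_2,v_7] − [v_1,v_7] + [v_1,v_2],
  ∂[v_3,v_5,v_7] = [v_5,v_7] − [v_3,v_7] + [v_3,v_5].
The resulting 24×16 matrix has rank 15, and its Smith normal form has invariant factors (1,1,1,1,1,1,1,1,1,1,1,1,1,1,1).

Reading off H_k = ker ∂_k / im ∂_{k+1}:

  H_0: rank C_0 − rank ∂_1 = 8 − 7 = 1, and the invariant factors of ∂_1 are all 1, so H_0 = Z.
  H_1: rank ker ∂_1 − rank ∂_2 = (24 − 7) − 15 = 2, and the invariant factors of ∂_2 are all 1, so H_1 = Z^2.
  H_2: rank ker ∂_2 − rank ∂_3 = (16 − 15) − 0 = 1, and there is no ∂_3, so H_2 = Z.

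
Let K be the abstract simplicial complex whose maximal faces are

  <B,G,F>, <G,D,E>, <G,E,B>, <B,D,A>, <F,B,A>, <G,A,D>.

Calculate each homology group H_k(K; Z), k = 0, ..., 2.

H_0 ≅ Z,  H_1 ≅ Z,  H_2 = 0.

Order the vertices as A < B < D < E < F < G. Listing each simplex with vertices in this order, K has dimension 2 with simplices:

  0-simplices (6): A, B, D, E, F, G
  1-simplices (12): AB, AD, AF, AG, BD, BE, BF, BG, DE, DG, EG, FG
  2-simplices (6): ABD, ABF, ADG, BEG, BFG, DEG

so the chain groups are C_0 ≅ Z^6, C_1 ≅ Z^12, C_2 ≅ Z^6.

Boundary ∂_1: C_1 → C_0 is given by ∂[p,q] = [q] − [p]. For instance
  ∂BF = F − B.
As a 6×12 matrix over Z this has rank 5, with invariant factors (1,1,1,1,1).

The boundary map ∂_2: C_2 → C_1 maps a triangle to the signed sum of its edges. For instance
  ∂DEG = EG − DG + DE,
  ∂ABF = BF − AF + AB.
This gives a 12×6 integer matrix of rank 6; reducing to Smith normal form yields diagonal entries (1,1,1,1,1,1).

Reading off H_k = ker ∂_k / im ∂_{k+1}:

  H_0: rank C_0 − rank ∂_1 = 6 − 5 = 1, and the invariant factors of ∂_1 are all 1, so H_0 ≅ Z.
  H_1: rank ker ∂_1 − rank ∂_2 = (12 − 5) − 6 = 1, and the invariant factors of ∂_2 are all 1, so H_1 ≅ Z.
  H_2: rank ker ∂_2 − rank ∂_3 = (6 − 6) − 0 = 0, and there is no ∂_3, so H_2 ≅ 0.

As a check, the Euler characteristic is 6 − 12 + 6 = 0, which agrees with 1 − 1 + 0 = 0.
(K is a triangulation of the cylinder S^1 x I.)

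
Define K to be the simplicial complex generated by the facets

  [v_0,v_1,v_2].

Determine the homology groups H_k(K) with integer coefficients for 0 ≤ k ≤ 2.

H_0 = Z,  H_1 = 0,  H_2 = 0.

Fix the vertex order v_0 < v_1 < v_2 and write every simplex with vertices in increasing order. Then dim K = 2 and the simplices of K are:

  0-simplices (3): [v_0], [v_1], [v_2]
  1-simplices (3): [v_0,v_1], [v_0,v_2], [v_1,v_2]
  2-simplices (1): [v_0,v_1,v_2]

Hence C_0 ≅ Z^3, C_1 ≅ Z^3, C_2 ≅ Z^1.

Boundary ∂_1: C_1 → C_0 is given by ∂[p,q] = [q] − [p].
This gives a 3×3 integer matrix of rank 2; reducing to Smith normal form yields diagonal entries (1,1).

The boundary map ∂_2: C_2 → C_1 sends each 2-simplex [p,q,r] to [q,r] − [p,r] + [p,q]. For instance
  ∂[v_0,v_1,v_2] = [v_1,v_2] − [v_0,v_2] + [v_0,v_1].
The resulting 3×1 matrix has rank 1, and its Smith normal form has invariant factors (1).

Computing H_k = (kernel of ∂_k) / (image of ∂_{k+1}):

  H_0: rank C_0 − rank ∂_1 = 3 − 2 = 1, and the invariant factors of ∂_1 are all 1, so H_0 ≅ Z.
  H_1: rank ker ∂_1 − rank ∂_2 = (3 − 2) − 1 = 0, and the invariant factors of ∂_2 are all 1, so H_1 ≅ 0.
  H_2: rank ker ∂_2 − rank ∂_3 = (1 − 1) − 0 = 0, and there is no ∂_3, so H_2 ≅ 0.

As a check, the Euler characteristic is 3 − 3 + 1 = 1, which agrees with 1 − 0 + 0 = 1.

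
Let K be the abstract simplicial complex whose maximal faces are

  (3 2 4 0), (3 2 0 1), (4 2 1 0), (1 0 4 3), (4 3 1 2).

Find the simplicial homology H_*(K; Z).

Take the total order 0 < 1 < 2 < 3 < 4 on the vertex set. Then K (dimension 3) consists of the simplices:

  0-simplices (5): [0], [1], [2], [3], [4]
  1-simplices (10): [0,1], [0,2], [0,3], [0,4], [1,2], [1,3], [1,4], [2,3], [2,4], [3,4]
  2-simplices (10): [0,1,2], [0,1,3], [0,1,4], [0,2,3], [0,2,4], [0,3,4], [1,2,3], [1,2,4], [1,3,4], [2,3,4]
  3-simplices (5): [0,1,2,3], [0,1,2,4], [0,1,3,4], [0,2,3,4], [1,2,3,4]

giving chain groups C_0 ≅ Z^5, C_1 ≅ Z^10, C_2 ≅ Z^10, C_3 ≅ Z^5.

The boundary map ∂_1: C_1 → C_0 sends each edge [p,q] (with p < q) to q − p. For instance
  ∂[1,3] = [3] − [1].
This gives a 5×10 integer matrix of rank 4; reducing to Smith normal form yields diagonal entries (1,1,1,1).

Boundary ∂_2: C_2 → C_1 maps a triangle to the signed sum of its edges. For instance
  ∂[0,1,3] = [1,3] − [0,3] + [0,1],
  ∂[0,2,3] = [2,3] − [0,3] + [0,2].
The resulting 10×10 matrix has rank 6, and its Smith normal form has invariant factors (1,1,1,1,1,1).

∂_3: C_3 → C_2 sends each 3-simplex σ to the alternating sum Σ_i (−1)^i (σ with its i-th vertex removed). For instance
  ∂[0,1,2,3] = [1,2,3] − [0,2,3] + [0,1,3] − [0,1,2],
  ∂[0,1,3,4] = [1,3,4] − [0,3,4] + [0,1,4] − [0,1,3].
The 10×5 boundary matrix has rank 4 and Smith normal form diag(1,1,1,1).

From H_k ≅ ker(∂_k) / im(∂_{k+1}) we obtain:

  H_0: rank C_0 − rank ∂_1 = 5 − 4 = 1, and the invariant factors of ∂_1 are all 1, so H_0 ≅ Z.
  H_1: rank ker ∂_1 − rank ∂_2 = (10 − 4) − 6 = 0, and the invariant factors of ∂_2 are all 1, so H_1 ≅ 0.
  H_2: rank ker ∂_2 − rank ∂_3 = (10 − 6) − 4 = 0, and the invariant factors of ∂_3 are all 1, so H_2 ≅ 0.
  H_3: rank ker ∂_3 − rank ∂_4 = (5 − 4) − 0 = 1, and there is no ∂_4, so H_3 ≅ Z.

H_0 ≅ Z,  H_1 = 0,  H_2 = 0,  H_3 ≅ Z.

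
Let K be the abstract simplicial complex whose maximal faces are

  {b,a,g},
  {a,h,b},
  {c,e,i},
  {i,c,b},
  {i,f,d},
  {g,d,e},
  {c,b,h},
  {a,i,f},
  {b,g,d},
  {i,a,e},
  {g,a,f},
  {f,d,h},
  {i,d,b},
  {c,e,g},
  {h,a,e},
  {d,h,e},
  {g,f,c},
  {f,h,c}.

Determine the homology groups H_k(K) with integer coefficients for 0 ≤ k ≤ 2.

H_0 ≅ Z,  H_1 ≅ Z^2,  H_2 ≅ Z.

Order the vertices as a < b < c < d < e < f < g < h < i. Listing each simplex with vertices in this order, K has dimension 2 with simplices:

  0-simplices (9): a, b, c, d, e, f, g, h, i
  1-simplices (27): ab, ae, af, ag, ah, ai, bc, bd, bg, bh, bi, ce, cf, cg, ch, ci, de, df, dg, dh, di, eg, eh, ei, fg, fh, fi
  2-simplices (18): abg, abh, aeh, aei, afg, afi, bch, bci, bdg, bdi, ceg, cei, cfg, cfh, deg, deh, dfh, dfi

Hence C_0 ≅ Z^9, C_1 ≅ Z^27, C_2 ≅ Z^18.

Boundary ∂_1: C_1 → C_0 sends each edge [p,q] (with p < q) to q − p. For instance
  ∂ch = h − c.
This gives a 9×27 integer matrix of rank 8; reducing to Smith normal form yields diagonal entries (1,1,1,1,1,1,1,1).

Boundary ∂_2: C_2 → C_1 acts by ∂[p,q,r] = [q,r] − [p,r] + [p,q]. For instance
  ∂afg = fg − ag + af,
  ∂abg = bg − ag + ab.
The 27×18 boundary matrix has rank 17 and Smith normal form diag(1,1,1,1,1,1,1,1,1,1,1,1,1,1,1,1,1).

Now H_k = ker ∂_k / im ∂_{k+1}, so:

  H_0: rank C_0 − rank ∂_1 = 9 − 8 = 1, and the invariant factors of ∂_1 are all 1, so H_0 ≅ Z.
  H_1: rank ker ∂_1 − rank ∂_2 = (27 − 8) − 17 = 2, and the invariant factors of ∂_2 are all 1, so H_1 ≅ Z^2.
  H_2: rank ker ∂_2 − rank ∂_3 = (18 − 17) − 0 = 1, and there is no ∂_3, so H_2 ≅ Z.

As a check, the Euler characteristic is 9 − 27 + 18 = 0, which agrees with 1 − 2 + 1 = 0.
(K is a triangulation of the torus T^2.)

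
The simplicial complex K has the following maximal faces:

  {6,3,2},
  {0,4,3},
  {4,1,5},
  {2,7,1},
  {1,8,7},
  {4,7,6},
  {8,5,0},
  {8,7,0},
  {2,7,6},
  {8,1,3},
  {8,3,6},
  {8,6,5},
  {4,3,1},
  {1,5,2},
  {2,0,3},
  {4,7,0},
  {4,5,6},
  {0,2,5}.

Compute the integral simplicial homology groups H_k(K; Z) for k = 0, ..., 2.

H_0 = Z,  H_1 = Z^2,  H_2 = Z.

Take the total order 0 < 1 < 2 < 3 < 4 < 5 < 6 < 7 < 8 on the vertex set. Then K (dimension 2) consists of the simplices:

  0-simplices (9): [0], [1], [2], [3], [4], [5], [6], [7], [8]
  1-simplices (27): (27 of them)
  2-simplices (18): [0,2,3], [0,2,5], [0,3,4], [0,4,7], [0,5,8], [0,7,8], [1,2,5], [1,2,7], [1,3,4], [1,3,8], [1,4,5], [1,7,8], [2,3,6], [2,6,7], [3,6,8], [4,5,6], [4,6,7], [5,6,8]

so the chain groups are C_0 ≅ Z^9, C_1 ≅ Z^27, C_2 ≅ Z^18.

∂_1: C_1 → C_0 is given by ∂[p,q] = [q] − [p]. For instance
  ∂[1,3] = [3] − [1].
The resulting 9×27 matrix has rank 8, and its Smith normal form has invariant factors (1,1,1,1,1,1,1,1).

The boundary map ∂_2: C_2 → C_1 maps a triangle to the signed sum of its edges. For instance
  ∂[1,2,7] = [2,7] − [1,7] + [1,2],
  ∂[1,7,8] = [7,8] − [1,8] + [1,7].
As a 27×18 matrix over Z this has rank 17, with invariant factors (1,1,1,1,1,1,1,1,1,1,1,1,1,1,1,1,1).

From H_k ≅ ker(∂_k) / im(∂_{k+1}) we obtain:

  H_0: rank C_0 − rank ∂_1 = 9 − 8 = 1, and the invariant factors of ∂_1 are all 1, so H_0 ≅ Z.
  H_1: rank ker ∂_1 − rank ∂_2 = (27 − 8) − 17 = 2, and the invariant factors of ∂_2 are all 1, so H_1 ≅ Z^2.
  H_2: rank ker ∂_2 − rank ∂_3 = (18 − 17) − 0 = 1, and there is no ∂_3, so H_2 ≅ Z.

(K is a triangulation of the torus T^2.)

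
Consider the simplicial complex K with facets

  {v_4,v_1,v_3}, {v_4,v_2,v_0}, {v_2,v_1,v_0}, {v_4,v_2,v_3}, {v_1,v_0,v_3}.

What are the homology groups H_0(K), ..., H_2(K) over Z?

H_0 = Z,  H_1 = Z,  H_2 = 0.

Fix the vertex order v_0 < v_1 < v_2 < v_3 < v_4 and write every simplex with vertices in increasing order. Then dim K = 2 and the simplices of K are:

  0-simplices (5): [v_0], [v_1], [v_2], [v_3], [v_4]
  1-simplices (10): [v_0,v_1], [v_0,v_2], [v_0,v_3], [v_0,v_4], [v_1,v_2], [v_1,v_3], [v_1,v_4], [v_2,v_3], [v_2,v_4], [v_3,v_4]
  2-simplices (5): [v_0,v_1,v_2], [v_0,v_1,v_3], [v_0,v_2,v_4], [v_1,v_3,v_4], [v_2,v_3,v_4]

so the chain groups are C_0 ≅ Z^5, C_1 ≅ Z^10, C_2 ≅ Z^5.

Boundary ∂_1: C_1 → C_0 sends each edge [p,q] (with p < q) to q − p.
This gives a 5×10 integer matrix of rank 4; reducing to Smith normal form yields diagonal entries (1,1,1,1).

Boundary ∂_2: C_2 → C_1 acts by ∂[p,q,r] = [q,r] − [p,r] + [p,q]. For instance
  ∂[v_1,v_3,v_4] = [v_3,v_4] − [v_1,v_4] + [v_1,v_3],
  ∂[v_0,v_2,v_4] = [v_2,v_4] − [v_0,v_4] + [v_0,v_2].
This gives a 10×5 integer matrix of rank 5; reducing to Smith normal form yields diagonal entries (1,1,1,1,1).

Reading off H_k = ker ∂_k / im ∂_{k+1}:

  H_0: rank C_0 − rank ∂_1 = 5 − 4 = 1, and the invariant factors of ∂_1 are all 1, so H_0 = Z.
  H_1: rank ker ∂_1 − rank ∂_2 = (10 − 4) − 5 = 1, and the invariant factors of ∂_2 are all 1, so H_1 = Z.
  H_2: rank ker ∂_2 − rank ∂_3 = (5 − 5) − 0 = 0, and there is no ∂_3, so H_2 = 0.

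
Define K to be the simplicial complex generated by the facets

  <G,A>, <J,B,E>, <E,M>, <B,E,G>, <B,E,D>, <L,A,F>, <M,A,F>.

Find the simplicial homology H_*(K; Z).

Order the vertices as A < B < D < E < F < G < J < L < M. Listing each simplex with vertices in this order, K has dimension 2 with simplices:

  0-simplices (9): A, B, D, E, F, G, J, L, M
  1-simplices (14): AF, AG, AL, AM, BD, BE, BG, BJ, DE, EG, EJ, EM, FL, FM
  2-simplices (5): AFL, AFM, BDE, BEG, BEJ

giving chain groups C_0 ≅ Z^9, C_1 ≅ Z^14, C_2 ≅ Z^5.

The boundary map ∂_1: C_1 → C_0 maps an edge to its endpoints' difference, ∂[p,q] = q − p.
This gives a 9×14 integer matrix of rank 8; reducing to Smith normal form yields diagonal entries (1,1,1,1,1,1,1,1).

The boundary map ∂_2: C_2 → C_1 acts by ∂[p,q,r] = [q,r] − [p,r] + [p,q]. For instance
  ∂AFL = FL − AL + AF,
  ∂BDE = DE − BE + BD.
The resulting 14×5 matrix has rank 5, and its Smith normal form has invariant factors (1,1,1,1,1).

Reading off H_k = ker ∂_k / im ∂_{k+1}:

  H_0: rank C_0 − rank ∂_1 = 9 − 8 = 1, and the invariant factors of ∂_1 are all 1, so H_0 = Z.
  H_1: rank ker ∂_1 − rank ∂_2 = (14 − 8) − 5 = 1, and the invariant factors of ∂_2 are all 1, so H_1 = Z.
  H_2: rank ker ∂_2 − rank ∂_3 = (5 − 5) − 0 = 0, and there is no ∂_3, so H_2 = 0.

H_0 = Z,  H_1 = Z,  H_2 = 0.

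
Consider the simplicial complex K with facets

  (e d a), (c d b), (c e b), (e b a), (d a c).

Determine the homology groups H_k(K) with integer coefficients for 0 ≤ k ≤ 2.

H_0 ≅ Z,  H_1 ≅ Z,  H_2 = 0.

Fix the vertex order a < b < c < d < e and write every simplex with vertices in increasing order. Then dim K = 2 and the simplices of K are:

  0-simplices (5): a, b, c, d, e
  1-simplices (10): ab, ac, ad, ae, bc, bd, be, cd, ce, de
  2-simplices (5): abe, acd, ade, bcd, bce

Hence C_0 ≅ Z^5, C_1 ≅ Z^10, C_2 ≅ Z^5.

∂_1: C_1 → C_0 sends each edge [p,q] (with p < q) to q − p.
The 5×10 boundary matrix has rank 4 and Smith normal form diag(1,1,1,1).

The boundary map ∂_2: C_2 → C_1 acts by ∂[p,q,r] = [q,r] − [p,r] + [p,q]. For instance
  ∂bcd = cd − bd + bc,
  ∂bce = ce − be + bc.
This gives a 10×5 integer matrix of rank 5; reducing to Smith normal form yields diagonal entries (1,1,1,1,1).

Now H_k = ker ∂_k / im ∂_{k+1}, so:

  H_0: rank C_0 − rank ∂_1 = 5 − 4 = 1, and the invariant factors of ∂_1 are all 1, so H_0 = Z.
  H_1: rank ker ∂_1 − rank ∂_2 = (10 − 4) − 5 = 1, and the invariant factors of ∂_2 are all 1, so H_1 = Z.
  H_2: rank ker ∂_2 − rank ∂_3 = (5 − 5) − 0 = 0, and there is no ∂_3, so H_2 = 0.

(K is a triangulation of the Möbius band.)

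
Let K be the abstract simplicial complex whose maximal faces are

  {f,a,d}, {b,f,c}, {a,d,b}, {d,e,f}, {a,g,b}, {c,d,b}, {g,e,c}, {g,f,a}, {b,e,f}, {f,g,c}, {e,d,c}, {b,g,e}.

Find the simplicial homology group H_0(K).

K has 7 vertices, 18 edges, 12 triangles.
rank ∂_0 = 0, rank ∂_1 = 6 ⇒ b_0 = 7 − 0 − 6 = 1; all invariant factors of ∂_1 are 1 so no torsion. So H_0 = Z.

H_0 ≅ Z.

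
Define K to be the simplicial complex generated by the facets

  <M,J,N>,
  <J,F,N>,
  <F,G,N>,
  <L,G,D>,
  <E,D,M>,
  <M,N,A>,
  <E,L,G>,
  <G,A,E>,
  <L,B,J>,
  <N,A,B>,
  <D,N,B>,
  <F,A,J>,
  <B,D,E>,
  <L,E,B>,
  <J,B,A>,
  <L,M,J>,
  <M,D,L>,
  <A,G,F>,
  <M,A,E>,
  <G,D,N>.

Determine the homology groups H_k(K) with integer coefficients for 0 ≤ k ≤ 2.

Take the total order A < B < D < E < F < G < J < L < M < N on the vertex set. Then K (dimension 2) consists of the simplices:

  0-simplices (10): A, B, D, E, F, G, J, L, M, N
  1-simplices (30): AB, AE, AF, AG, AJ, AM, AN, BD, BE, BJ, BL, BN, DE, DG, DL, DM, DN, EG, EL, EM, FG, FJ, FN, GL, GN, JL, JM, JN, LM, MN
  2-simplices (20): ABJ, ABN, AEG, AEM, AFG, AFJ, AMN, BDE, BDN, BEL, BJL, DEM, DGL, DGN, DLM, EGL, FGN, FJN, JLM, JMN

giving chain groups C_0 ≅ Z^10, C_1 ≅ Z^30, C_2 ≅ Z^20.

∂_1: C_1 → C_0 is given by ∂[p,q] = [q] − [p].
The 10×30 boundary matrix has rank 9 and Smith normal form diag(1,1,1,1,1,1,1,1,1).

The boundary map ∂_2: C_2 → C_1 maps a triangle to the signed sum of its edges. For instance
  ∂BEL = EL − BL + BE,
  ∂DLM = LM − DM + DL.
As a 30×20 matrix over Z this has rank 20, with invariant factors (1,1,1,1,1,1,1,1,1,1,1,1,1,1,1,1,1,1,1,2).

Reading off H_k = ker ∂_k / im ∂_{k+1}:

  H_0: rank C_0 − rank ∂_1 = 10 − 9 = 1, and the invariant factors of ∂_1 are all 1, so H_0 ≅ Z.
  H_1: rank ker ∂_1 − rank ∂_2 = (30 − 9) − 20 = 1, and ∂_2 has invariant factor 2 > 1, so H_1 ≅ Z ⊕ Z_2.
  H_2: rank ker ∂_2 − rank ∂_3 = (20 − 20) − 0 = 0, and there is no ∂_3, so H_2 ≅ 0.

As a check, the Euler characteristic is 10 − 30 + 20 = 0, which agrees with 1 − 1 + 0 = 0.

H_0 ≅ Z,  H_1 ≅ Z ⊕ Z_2,  H_2 = 0.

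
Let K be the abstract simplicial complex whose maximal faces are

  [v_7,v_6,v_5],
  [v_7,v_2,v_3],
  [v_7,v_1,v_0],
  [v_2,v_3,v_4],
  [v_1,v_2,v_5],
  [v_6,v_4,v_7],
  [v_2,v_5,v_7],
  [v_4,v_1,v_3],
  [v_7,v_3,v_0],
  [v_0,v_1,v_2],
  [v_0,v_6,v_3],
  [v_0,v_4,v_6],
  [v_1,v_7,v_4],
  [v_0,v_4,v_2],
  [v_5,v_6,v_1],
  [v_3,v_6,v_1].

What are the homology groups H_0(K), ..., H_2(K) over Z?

H_0 ≅ Z,  H_1 ≅ Z^2,  H_2 ≅ Z.

We work with the vertex ordering v_0 < v_1 < v_2 < v_3 < v_4 < v_5 < v_6 < v_7. The simplices of K, each written with vertices in increasing order, are:

  0-simplices (8): [v_0], [v_1], [v_2], [v_3], [v_4], [v_5], [v_6], [v_7]
  1-simplices (24): (24 of them)
  2-simplices (16): (16 of them)

so the chain groups are C_0 ≅ Z^8, C_1 ≅ Z^24, C_2 ≅ Z^16.

Boundary ∂_1: C_1 → C_0 maps an edge to its endpoints' difference, ∂[p,q] = q − p.
The resulting 8×24 matrix has rank 7, and its Smith normal form has invariant factors (1,1,1,1,1,1,1).

The boundary map ∂_2: C_2 → C_1 sends each 2-simplex [p,q,r] to [q,r] − [p,r] + [p,q]. For instance
  ∂[v_2,v_3,v_7] = [v_3,v_7] − [v_2,v_7] + [v_2,v_3],
  ∂[v_0,v_4,v_6] = [v_4,v_6] − [v_0,v_6] + [v_0,v_4].
As a 24×16 matrix over Z this has rank 15, with invariant factors (1,1,1,1,1,1,1,1,1,1,1,1,1,1,1).

Now H_k = ker ∂_k / im ∂_{k+1}, so:

  H_0: rank C_0 − rank ∂_1 = 8 − 7 = 1, and the invariant factors of ∂_1 are all 1, so H_0 ≅ Z.
  H_1: rank ker ∂_1 − rank ∂_2 = (24 − 7) − 15 = 2, and the invariant factors of ∂_2 are all 1, so H_1 ≅ Z^2.
  H_2: rank ker ∂_2 − rank ∂_3 = (16 − 15) − 0 = 1, and there is no ∂_3, so H_2 ≅ Z.

As a check, the Euler characteristic is 8 − 24 + 16 = 0, which agrees with 1 − 2 + 1 = 0.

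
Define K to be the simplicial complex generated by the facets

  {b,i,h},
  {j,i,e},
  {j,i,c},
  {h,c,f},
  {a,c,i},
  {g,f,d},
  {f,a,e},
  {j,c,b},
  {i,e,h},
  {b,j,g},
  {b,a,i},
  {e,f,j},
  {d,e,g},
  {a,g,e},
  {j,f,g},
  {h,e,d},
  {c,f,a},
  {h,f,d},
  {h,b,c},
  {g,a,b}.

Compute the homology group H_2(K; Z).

We work with the vertex ordering a < b < c < d < e < f < g < h < i < j. The simplices of K, each written with vertices in increasing order, are:

  0-simplices (10): a, b, c, d, e, f, g, h, i, j
  1-simplices (30): ab, ac, ae, af, ag, ai, bc, bg, bh, bi, bj, cf, ch, ci, cj, de, df, dg, dh, ef, eg, eh, ei, ej, fg, fh, fj, gj, hi, ij
  2-simplices (20): abg, abi, acf, aci, aef, aeg, bch, bcj, bgj, bhi, cfh, cij, deg, deh, dfg, dfh, efj, ehi, eij, fgj

giving chain groups C_0 ≅ Z^10, C_1 ≅ Z^30, C_2 ≅ Z^20.

Boundary ∂_1: C_1 → C_0 is given by ∂[p,q] = [q] − [p].
The 10×30 boundary matrix has rank 9 and Smith normal form diag(1,1,1,1,1,1,1,1,1).

∂_2: C_2 → C_1 sends each 2-simplex [p,q,r] to [q,r] − [p,r] + [p,q]. For instance
  ∂abg = bg − ag + ab,
  ∂bch = ch − bh + bc.
This gives a 30×20 integer matrix of rank 20; reducing to Smith normal form yields diagonal entries (1,1,1,1,1,1,1,1,1,1,1,1,1,1,1,1,1,1,1,2).

Computing H_k = (kernel of ∂_k) / (image of ∂_{k+1}):

  H_2: rank ker ∂_2 − rank ∂_3 = (20 − 20) − 0 = 0, and there is no ∂_3, so H_2 = 0.

H_2 ≅ 0.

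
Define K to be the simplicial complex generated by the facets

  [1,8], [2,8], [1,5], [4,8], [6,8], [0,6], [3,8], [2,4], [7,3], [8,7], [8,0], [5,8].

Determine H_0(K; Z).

Order the vertices as 0 < 1 < 2 < 3 < 4 < 5 < 6 < 7 < 8. Listing each simplex with vertices in this order, K has dimension 1 with simplices:

  0-simplices (9): [0], [1], [2], [3], [4], [5], [6], [7], [8]
  1-simplices (12): [0,6], [0,8], [1,5], [1,8], [2,4], [2,8], [3,7], [3,8], [4,8], [5,8], [6,8], [7,8]

giving chain groups C_0 ≅ Z^9, C_1 ≅ Z^12.

Boundary ∂_1: C_1 → C_0 is given by ∂[p,q] = [q] − [p].
The 9×12 boundary matrix has rank 8 and Smith normal form diag(1,1,1,1,1,1,1,1).

Computing H_k = (kernel of ∂_k) / (image of ∂_{k+1}):

  H_0: rank C_0 − rank ∂_1 = 9 − 8 = 1, and the invariant factors of ∂_1 are all 1, so H_0 = Z.

(K is a triangulation of a wedge of 4 circles.)

H_0 ≅ Z.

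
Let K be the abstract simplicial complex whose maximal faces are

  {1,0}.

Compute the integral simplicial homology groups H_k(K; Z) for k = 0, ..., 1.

We work with the vertex ordering 0 < 1. The simplices of K, each written with vertices in increasing order, are:

  0-simplices (2): [0], [1]
  1-simplices (1): [0,1]

so the chain groups are C_0 ≅ Z^2, C_1 ≅ Z^1.

The boundary map ∂_1: C_1 → C_0 is given by ∂[p,q] = [q] − [p].
The 2×1 boundary matrix has rank 1 and Smith normal form diag(1).

From H_k ≅ ker(∂_k) / im(∂_{k+1}) we obtain:

  H_0: rank C_0 − rank ∂_1 = 2 − 1 = 1, and the invariant factors of ∂_1 are all 1, so H_0 = Z.
  H_1: rank ker ∂_1 − rank ∂_2 = (1 − 1) − 0 = 0, and there is no ∂_2, so H_1 = 0.

H_0 = Z,  H_1 = 0.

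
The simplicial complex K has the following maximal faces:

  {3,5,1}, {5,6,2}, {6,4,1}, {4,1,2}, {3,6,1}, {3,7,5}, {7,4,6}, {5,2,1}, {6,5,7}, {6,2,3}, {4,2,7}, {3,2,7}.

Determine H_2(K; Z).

Fix the vertex order 1 < 2 < 3 < 4 < 5 < 6 < 7 and write every simplex with vertices in increasing order. Then dim K = 2 and the simplices of K are:

  0-simplices (7): [1], [2], [3], [4], [5], [6], [7]
  1-simplices (18): [1,2], [1,3], [1,4], [1,5], [1,6], [2,3], [2,4], [2,5], [2,6], [2,7], [3,5], [3,6], [3,7], [4,6], [4,7], [5,6], [5,7], [6,7]
  2-simplices (12): [1,2,4], [1,2,5], [1,3,5], [1,3,6], [1,4,6], [2,3,6], [2,3,7], [2,4,7], [2,5,6], [3,5,7], [4,6,7], [5,6,7]

Hence C_0 ≅ Z^7, C_1 ≅ Z^18, C_2 ≅ Z^12.

∂_1: C_1 → C_0 is given by ∂[p,q] = [q] − [p]. For instance
  ∂[5,7] = [7] − [5].
The resulting 7×18 matrix has rank 6, and its Smith normal form has invariant factors (1,1,1,1,1,1).

Boundary ∂_2: C_2 → C_1 acts by ∂[p,q,r] = [q,r] − [p,r] + [p,q]. For instance
  ∂[2,3,6] = [3,6] − [2,6] + [2,3],
  ∂[2,4,7] = [4,7] − [2,7] + [2,4].
The resulting 18×12 matrix has rank 12, and its Smith normal form has invariant factors (1,1,1,1,1,1,1,1,1,1,1,2).

Reading off H_k = ker ∂_k / im ∂_{k+1}:

  H_2: rank ker ∂_2 − rank ∂_3 = (12 − 12) − 0 = 0, and there is no ∂_3, so H_2 ≅ 0.

(K is a triangulation of the real projective plane RP^2.)

H_2 = 0.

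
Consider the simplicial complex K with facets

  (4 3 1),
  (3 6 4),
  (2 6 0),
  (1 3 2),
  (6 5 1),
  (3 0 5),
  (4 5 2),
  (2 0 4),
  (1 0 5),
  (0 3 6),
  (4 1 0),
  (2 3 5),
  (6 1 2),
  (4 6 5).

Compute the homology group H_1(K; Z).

We work with the vertex ordering 0 < 1 < 2 < 3 < 4 < 5 < 6. The simplices of K, each written with vertices in increasing order, are:

  0-simplices (7): [0], [1], [2], [3], [4], [5], [6]
  1-simplices (21): [0,1], [0,2], [0,3], [0,4], [0,5], [0,6], [1,2], [1,3], [1,4], [1,5], [1,6], [2,3], [2,4], [2,5], [2,6], [3,4], [3,5], [3,6], [4,5], [4,6], [5,6]
  2-simplices (14): [0,1,4], [0,1,5], [0,2,4], [0,2,6], [0,3,5], [0,3,6], [1,2,3], [1,2,6], [1,3,4], [1,5,6], [2,3,5], [2,4,5], [3,4,6], [4,5,6]

Hence C_0 ≅ Z^7, C_1 ≅ Z^21, C_2 ≅ Z^14.

∂_1: C_1 → C_0 sends each edge [p,q] (with p < q) to q − p.
The resulting 7×21 matrix has rank 6, and its Smith normal form has invariant factors (1,1,1,1,1,1).

The boundary map ∂_2: C_2 → C_1 sends each 2-simplex [p,q,r] to [q,r] − [p,r] + [p,q]. For instance
  ∂[0,2,6] = [2,6] − [0,6] + [0,2],
  ∂[1,2,3] = [2,3] − [1,3] + [1,2].
As a 21×14 matrix over Z this has rank 13, with invariant factors (1,1,1,1,1,1,1,1,1,1,1,1,1).

Now H_k = ker ∂_k / im ∂_{k+1}, so:

  H_1: rank ker ∂_1 − rank ∂_2 = (21 − 6) − 13 = 2, and the invariant factors of ∂_2 are all 1, so H_1 ≅ Z^2.

(K is a triangulation of the torus T^2.)

H_1 ≅ Z^2.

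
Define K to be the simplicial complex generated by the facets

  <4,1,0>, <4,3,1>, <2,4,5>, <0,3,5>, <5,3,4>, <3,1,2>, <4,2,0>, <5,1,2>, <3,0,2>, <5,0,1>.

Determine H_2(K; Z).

Fix the vertex order 0 < 1 < 2 < 3 < 4 < 5 and write every simplex with vertices in increasing order. Then dim K = 2 and the simplices of K are:

  0-simplices (6): [0], [1], [2], [3], [4], [5]
  1-simplices (15): [0,1], [0,2], [0,3], [0,4], [0,5], [1,2], [1,3], [1,4], [1,5], [2,3], [2,4], [2,5], [3,4], [3,5], [4,5]
  2-simplices (10): [0,1,4], [0,1,5], [0,2,3], [0,2,4], [0,3,5], [1,2,3], [1,2,5], [1,3,4], [2,4,5], [3,4,5]

giving chain groups C_0 ≅ Z^6, C_1 ≅ Z^15, C_2 ≅ Z^10.

The boundary map ∂_1: C_1 → C_0 sends each edge [p,q] (with p < q) to q − p. For instance
  ∂[0,4] = [4] − [0].
This gives a 6×15 integer matrix of rank 5; reducing to Smith normal form yields diagonal entries (1,1,1,1,1).

∂_2: C_2 → C_1 acts by ∂[p,q,r] = [q,r] − [p,r] + [p,q]. For instance
  ∂[1,3,4] = [3,4] − [1,4] + [1,3],
  ∂[2,4,5] = [4,5] − [2,5] + [2,4].
As a 15×10 matrix over Z this has rank 10, with invariant factors (1,1,1,1,1,1,1,1,1,2).

From H_k ≅ ker(∂_k) / im(∂_{k+1}) we obtain:

  H_2: rank ker ∂_2 − rank ∂_3 = (10 − 10) − 0 = 0, and there is no ∂_3, so H_2 ≅ 0.

H_2 = 0.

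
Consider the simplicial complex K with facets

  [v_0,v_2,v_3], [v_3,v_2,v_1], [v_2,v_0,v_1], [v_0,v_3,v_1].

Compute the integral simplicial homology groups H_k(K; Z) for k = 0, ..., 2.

H_0 = Z,  H_1 = 0,  H_2 = Z.

Order the vertices as v_0 < v_1 < v_2 < v_3. Listing each simplex with vertices in this order, K has dimension 2 with simplices:

  0-simplices (4): [v_0], [v_1], [v_2], [v_3]
  1-simplices (6): [v_0,v_1], [v_0,v_2], [v_0,v_3], [v_1,v_2], [v_1,v_3], [v_2,v_3]
  2-simplices (4): [v_0,v_1,v_2], [v_0,v_1,v_3], [v_0,v_2,v_3], [v_1,v_2,v_3]

so the chain groups are C_0 ≅ Z^4, C_1 ≅ Z^6, C_2 ≅ Z^4.

∂_1: C_1 → C_0 is given by ∂[p,q] = [q] − [p]. For instance
  ∂[v_2,v_3] = [v_3] − [v_2].
This gives a 4×6 integer matrix of rank 3; reducing to Smith normal form yields diagonal entries (1,1,1).

The boundary map ∂_2: C_2 → C_1 acts by ∂[p,q,r] = [q,r] − [p,r] + [p,q]. For instance
  ∂[v_0,v_1,v_2] = [v_1,v_2] − [v_0,v_2] + [v_0,v_1],
  ∂[v_0,v_1,v_3] = [v_1,v_3] − [v_0,v_3] + [v_0,v_1].
As a 6×4 matrix over Z this has rank 3, with invariant factors (1,1,1).

Reading off H_k = ker ∂_k / im ∂_{k+1}:

  H_0: rank C_0 − rank ∂_1 = 4 − 3 = 1, and the invariant factors of ∂_1 are all 1, so H_0 ≅ Z.
  H_1: rank ker ∂_1 − rank ∂_2 = (6 − 3) − 3 = 0, and the invariant factors of ∂_2 are all 1, so H_1 ≅ 0.
  H_2: rank ker ∂_2 − rank ∂_3 = (4 − 3) − 0 = 1, and there is no ∂_3, so H_2 ≅ Z.

(K is a triangulation of the 2-sphere S^2.)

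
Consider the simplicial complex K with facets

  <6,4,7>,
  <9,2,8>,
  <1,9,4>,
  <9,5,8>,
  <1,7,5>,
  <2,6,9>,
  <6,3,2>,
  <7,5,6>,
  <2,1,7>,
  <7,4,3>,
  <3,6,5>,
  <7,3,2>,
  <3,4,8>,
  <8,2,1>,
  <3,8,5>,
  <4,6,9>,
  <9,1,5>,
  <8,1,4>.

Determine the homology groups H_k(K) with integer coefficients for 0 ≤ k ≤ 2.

We work with the vertex ordering 1 < 2 < 3 < 4 < 5 < 6 < 7 < 8 < 9. The simplices of K, each written with vertices in increasing order, are:

  0-simplices (9): [1], [2], [3], [4], [5], [6], [7], [8], [9]
  1-simplices (27): (27 of them)
  2-simplices (18): [1,2,7], [1,2,8], [1,4,8], [1,4,9], [1,5,7], [1,5,9], [2,3,6], [2,3,7], [2,6,9], [2,8,9], [3,4,7], [3,4,8], [3,5,6], [3,5,8], [4,6,7], [4,6,9], [5,6,7], [5,8,9]

giving chain groups C_0 ≅ Z^9, C_1 ≅ Z^27, C_2 ≅ Z^18.

∂_1: C_1 → C_0 is given by ∂[p,q] = [q] − [p].
As a 9×27 matrix over Z this has rank 8, with invariant factors (1,1,1,1,1,1,1,1).

∂_2: C_2 → C_1 sends each 2-simplex [p,q,r] to [q,r] − [p,r] + [p,q]. For instance
  ∂[1,2,8] = [2,8] − [1,8] + [1,2],
  ∂[1,2,7] = [2,7] − [1,7] + [1,2].
As a 27×18 matrix over Z this has rank 18, with invariant factors (1,1,1,1,1,1,1,1,1,1,1,1,1,1,1,1,1,2).

Computing H_k = (kernel of ∂_k) / (image of ∂_{k+1}):

  H_0: rank C_0 − rank ∂_1 = 9 − 8 = 1, and the invariant factors of ∂_1 are all 1, so H_0 = Z.
  H_1: rank ker ∂_1 − rank ∂_2 = (27 − 8) − 18 = 1, and ∂_2 has invariant factor 2 > 1, so H_1 = Z ⊕ Z/2.
  H_2: rank ker ∂_2 − rank ∂_3 = (18 − 18) − 0 = 0, and there is no ∂_3, so H_2 = 0.

As a check, the Euler characteristic is 9 − 27 + 18 = 0, which agrees with 1 − 1 + 0 = 0.

H_0 = Z,  H_1 = Z ⊕ Z/2,  H_2 = 0.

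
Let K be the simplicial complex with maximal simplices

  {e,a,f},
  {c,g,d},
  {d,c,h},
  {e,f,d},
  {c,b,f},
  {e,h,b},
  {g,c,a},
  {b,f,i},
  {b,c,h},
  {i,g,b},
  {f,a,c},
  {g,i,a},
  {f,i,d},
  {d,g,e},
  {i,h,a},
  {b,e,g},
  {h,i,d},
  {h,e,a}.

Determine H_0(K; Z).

H_0 = Z.

Order the vertices as a < b < c < d < e < f < g < h < i. Listing each simplex with vertices in this order, K has dimension 2 with simplices:

  0-simplices (9): a, b, c, d, e, f, g, h, i
  1-simplices (27): ac, ae, af, ag, ah, ai, bc, be, bf, bg, bh, bi, cd, cf, cg, ch, de, df, dg, dh, di, ef, eg, eh, fi, gi, hi
  2-simplices (18): acf, acg, aef, aeh, agi, ahi, bcf, bch, beg, beh, bfi, bgi, cdg, cdh, def, deg, dfi, dhi

giving chain groups C_0 ≅ Z^9, C_1 ≅ Z^27, C_2 ≅ Z^18.

The boundary map ∂_1: C_1 → C_0 maps an edge to its endpoints' difference, ∂[p,q] = q − p.
The resulting 9×27 matrix has rank 8, and its Smith normal form has invariant factors (1,1,1,1,1,1,1,1).

∂_2: C_2 → C_1 acts by ∂[p,q,r] = [q,r] − [p,r] + [p,q]. For instance
  ∂acg = cg − ag + ac,
  ∂bcf = cf − bf + bc.
The resulting 27×18 matrix has rank 17, and its Smith normal form has invariant factors (1,1,1,1,1,1,1,1,1,1,1,1,1,1,1,1,1).

Reading off H_k = ker ∂_k / im ∂_{k+1}:

  H_0: rank C_0 − rank ∂_1 = 9 − 8 = 1, and the invariant factors of ∂_1 are all 1, so H_0 = Z.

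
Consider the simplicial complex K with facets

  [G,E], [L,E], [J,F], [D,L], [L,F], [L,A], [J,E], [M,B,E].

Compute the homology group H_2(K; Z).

H_2 = 0.

Fix the vertex order A < B < D < E < F < G < J < L < M and write every simplex with vertices in increasing order. Then dim K = 2 and the simplices of K are:

  0-simplices (9): A, B, D, E, F, G, J, L, M
  1-simplices (10): AL, BE, BM, DL, EG, EJ, EL, EM, FJ, FL
  2-simplices (1): BEM

giving chain groups C_0 ≅ Z^9, C_1 ≅ Z^10, C_2 ≅ Z^1.

Boundary ∂_1: C_1 → C_0 sends each edge [p,q] (with p < q) to q − p.
This gives a 9×10 integer matrix of rank 8; reducing to Smith normal form yields diagonal entries (1,1,1,1,1,1,1,1).

∂_2: C_2 → C_1 acts by ∂[p,q,r] = [q,r] − [p,r] + [p,q]. For instance
  ∂BEM = EM − BM + BE.
As a 10×1 matrix over Z this has rank 1, with invariant factors (1).

From H_k ≅ ker(∂_k) / im(∂_{k+1}) we obtain:

  H_2: rank ker ∂_2 − rank ∂_3 = (1 − 1) − 0 = 0, and there is no ∂_3, so H_2 ≅ 0.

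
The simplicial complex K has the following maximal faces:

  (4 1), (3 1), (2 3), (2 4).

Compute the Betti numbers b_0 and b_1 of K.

b_0 = 1, b_1 = 1.

Take the total order 1 < 2 < 3 < 4 on the vertex set. Then K (dimension 1) consists of the simplices:

  0-simplices (4): [1], [2], [3], [4]
  1-simplices (4): [1,3], [1,4], [2,3], [2,4]

giving chain groups C_0 ≅ Z^4, C_1 ≅ Z^4.

∂_1: C_1 → C_0 sends each edge [p,q] (with p < q) to q − p.
The resulting 4×4 matrix has rank 3, and its Smith normal form has invariant factors (1,1,1).

Computing H_k = (kernel of ∂_k) / (image of ∂_{k+1}):

  H_0: rank C_0 − rank ∂_1 = 4 − 3 = 1, and the invariant factors of ∂_1 are all 1, so H_0 ≅ Z.
  H_1: rank ker ∂_1 − rank ∂_2 = (4 − 3) − 0 = 1, and there is no ∂_2, so H_1 ≅ Z.

As a check, the Euler characteristic is 4 − 4 = 0, which agrees with 1 − 1 = 0.
(K is a triangulation of the circle S^1.)

Hence the Betti numbers are b_0 = 1, b_1 = 1.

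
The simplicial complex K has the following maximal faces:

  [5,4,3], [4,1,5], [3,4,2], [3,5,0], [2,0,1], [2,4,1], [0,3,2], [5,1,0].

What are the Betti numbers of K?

b_0 = 1, b_1 = 0, b_2 = 1.

K has 6 vertices, 12 edges, 8 triangles.
rank ∂_0 = 0, rank ∂_1 = 5 ⇒ b_0 = 6 − 0 − 5 = 1; all invariant factors of ∂_1 are 1 so no torsion. So H_0 ≅ Z.
rank ∂_1 = 5, rank ∂_2 = 7 ⇒ b_1 = 12 − 5 − 7 = 0; all invariant factors of ∂_2 are 1 so no torsion. So H_1 ≅ 0.
rank ∂_2 = 7, rank ∂_3 = 0 ⇒ b_2 = 8 − 7 − 0 = 1. So H_2 ≅ Z.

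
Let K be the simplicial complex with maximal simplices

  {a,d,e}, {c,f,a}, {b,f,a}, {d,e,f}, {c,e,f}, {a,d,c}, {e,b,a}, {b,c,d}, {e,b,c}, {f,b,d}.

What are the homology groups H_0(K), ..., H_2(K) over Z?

H_0 = Z,  H_1 = Z/2Z,  H_2 = 0.

We work with the vertex ordering a < b < c < d < e < f. The simplices of K, each written with vertices in increasing order, are:

  0-simplices (6): a, b, c, d, e, f
  1-simplices (15): ab, ac, ad, ae, af, bc, bd, be, bf, cd, ce, cf, de, df, ef
  2-simplices (10): abe, abf, acd, acf, ade, bcd, bce, bdf, cef, def

so the chain groups are C_0 ≅ Z^6, C_1 ≅ Z^15, C_2 ≅ Z^10.

∂_1: C_1 → C_0 sends each edge [p,q] (with p < q) to q − p. For instance
  ∂ef = f − e.
As a 6×15 matrix over Z this has rank 5, with invariant factors (1,1,1,1,1).

∂_2: C_2 → C_1 sends each 2-simplex [p,q,r] to [q,r] − [p,r] + [p,q]. For instance
  ∂cef = ef − cf + ce,
  ∂bce = ce − be + bc.
This gives a 15×10 integer matrix of rank 10; reducing to Smith normal form yields diagonal entries (1,1,1,1,1,1,1,1,1,2).

Computing H_k = (kernel of ∂_k) / (image of ∂_{k+1}):

  H_0: rank C_0 − rank ∂_1 = 6 − 5 = 1, and the invariant factors of ∂_1 are all 1, so H_0 = Z.
  H_1: rank ker ∂_1 − rank ∂_2 = (15 − 5) − 10 = 0, and ∂_2 has invariant factor 2 > 1, so H_1 = Z/2Z.
  H_2: rank ker ∂_2 − rank ∂_3 = (10 − 10) − 0 = 0, and there is no ∂_3, so H_2 = 0.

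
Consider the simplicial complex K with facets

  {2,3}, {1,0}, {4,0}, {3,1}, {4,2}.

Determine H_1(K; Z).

H_1 ≅ Z.

Fix the vertex order 0 < 1 < 2 < 3 < 4 and write every simplex with vertices in increasing order. Then dim K = 1 and the simplices of K are:

  0-simplices (5): [0], [1], [2], [3], [4]
  1-simplices (5): [0,1], [0,4], [1,3], [2,3], [2,4]

Hence C_0 ≅ Z^5, C_1 ≅ Z^5.

Boundary ∂_1: C_1 → C_0 maps an edge to its endpoints' difference, ∂[p,q] = q − p. For instance
  ∂[0,4] = [4] − [0].
As a 5×5 matrix over Z this has rank 4, with invariant factors (1,1,1,1).

From H_k ≅ ker(∂_k) / im(∂_{k+1}) we obtain:

  H_1: rank ker ∂_1 − rank ∂_2 = (5 − 4) − 0 = 1, and there is no ∂_2, so H_1 ≅ Z.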